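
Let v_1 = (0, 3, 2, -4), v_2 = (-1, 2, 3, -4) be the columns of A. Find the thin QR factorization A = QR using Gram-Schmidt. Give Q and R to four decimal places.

v_1 = (0, 3, 2, -4); ‖v_1‖ = 5.3852, so q_1 = (0.0000, 0.5571, 0.3714, -0.7428).
q_1·v_2 = 0.0000·(-1) + 0.5571·2 + 0.3714·3 + (-0.7428)·(-4) = 5.1995.
u_2 = v_2 − 5.1995·q_1 = (-1.0000, -0.8966, 1.0690, -0.1379).
‖u_2‖ = 1.7221, so q_2 = (-0.5807, -0.5206, 0.6207, -0.0801).

Q = [[0.0000, -0.5807], [0.5571, -0.5206], [0.3714, 0.6207], [-0.7428, -0.0801]], R = [[5.3852, 5.1995], [0.0000, 1.7221]]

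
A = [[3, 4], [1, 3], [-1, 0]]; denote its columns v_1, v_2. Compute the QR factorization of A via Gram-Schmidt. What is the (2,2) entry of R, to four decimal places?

q_1 = v_1/‖v_1‖ = (3, 1, -1)/3.3166 = (0.9045, 0.3015, -0.3015).
r_{12} = q_1·v_2 = 4.5227.
u_2 = v_2 − 4.5227·q_1 = (-0.0909, 1.6364, 1.3636).
r_{22} = ‖u_2‖ = 2.1320.

r_{22} = 2.1320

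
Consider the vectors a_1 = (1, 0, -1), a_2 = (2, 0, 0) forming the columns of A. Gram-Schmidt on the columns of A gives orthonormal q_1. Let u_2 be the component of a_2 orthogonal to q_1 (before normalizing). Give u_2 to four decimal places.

a_1 = (1, 0, -1); ‖a_1‖ = 1.4142, so q_1 = (0.7071, 0.0000, -0.7071).
q_1·a_2 = 0.7071·2 + 0.0000·0 + (-0.7071)·0 = 1.4142.
u_2 = a_2 − 1.4142·q_1 = (1.0000, 0.0000, 1.0000).

u_2 = (1.0000, 0.0000, 1.0000)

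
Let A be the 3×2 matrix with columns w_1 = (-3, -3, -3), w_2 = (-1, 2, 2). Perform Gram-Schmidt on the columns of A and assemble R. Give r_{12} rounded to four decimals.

w_1 = (-3, -3, -3); ‖w_1‖ = 5.1962, so e_1 = (-0.5774, -0.5774, -0.5774).
r_{12} = e_1·w_2 = -1.7321.

r_{12} = -1.7321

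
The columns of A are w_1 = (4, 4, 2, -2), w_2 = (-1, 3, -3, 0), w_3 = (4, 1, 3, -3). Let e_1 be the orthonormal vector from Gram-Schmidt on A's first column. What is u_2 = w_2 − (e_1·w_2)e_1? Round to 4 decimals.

u_2 = (-1.2000, 2.8000, -3.1000, 0.1000)

w_1 = (4, 4, 2, -2); ‖w_1‖ = 6.3246, so e_1 = (0.6325, 0.6325, 0.3162, -0.3162).
e_1·w_2 = 0.6325·(-1) + 0.6325·3 + 0.3162·(-3) + (-0.3162)·0 = 0.3162.
u_2 = w_2 − 0.3162·e_1 = (-1.2000, 2.8000, -3.1000, 0.1000).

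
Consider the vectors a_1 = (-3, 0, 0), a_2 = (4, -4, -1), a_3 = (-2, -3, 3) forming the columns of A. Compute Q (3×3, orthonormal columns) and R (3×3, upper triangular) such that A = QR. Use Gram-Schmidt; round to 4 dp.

Q = [[-1.0000, 0.0000, 0.0000], [0.0000, -0.9701, -0.2425], [0.0000, -0.2425, 0.9701]], R = [[3.0000, -4.0000, 2.0000], [0.0000, 4.1231, 2.1828], [0.0000, 0.0000, 3.6380]]

a_1 = (-3, 0, 0); ‖a_1‖ = 3.0000, so e_1 = (-1.0000, 0.0000, 0.0000).
e_1·a_2 = (-1.0000)·4 + 0.0000·(-4) + 0.0000·(-1) = -4.0000.
u_2 = a_2 + 4.0000·e_1 = (0.0000, -4.0000, -1.0000).
‖u_2‖ = 4.1231, so e_2 = (0.0000, -0.9701, -0.2425).
e_1·a_3 = (-1.0000)·(-2) + 0.0000·(-3) + 0.0000·3 = 2.0000; e_2·a_3 = 0.0000·(-2) + (-0.9701)·(-3) + (-0.2425)·3 = 2.1828.
u_3 = a_3 − 2.0000·e_1 − 2.1828·e_2 = (0.0000, -0.8824, 3.5294).
‖u_3‖ = 3.6380, so e_3 = (0.0000, -0.2425, 0.9701).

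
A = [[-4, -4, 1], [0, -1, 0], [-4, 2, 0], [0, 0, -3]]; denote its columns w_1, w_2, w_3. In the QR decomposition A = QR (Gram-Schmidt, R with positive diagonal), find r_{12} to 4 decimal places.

w_1 = (-4, 0, -4, 0); ‖w_1‖ = 5.6569, so q_1 = (-0.7071, 0.0000, -0.7071, 0.0000).
r_{12} = q_1·w_2 = 1.4142.

r_{12} = 1.4142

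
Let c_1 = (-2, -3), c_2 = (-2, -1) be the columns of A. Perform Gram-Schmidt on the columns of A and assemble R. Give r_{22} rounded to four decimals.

q_1 = c_1/‖c_1‖ = (-2, -3)/3.6056 = (-0.5547, -0.8321).
r_{12} = q_1·c_2 = 1.9415.
u_2 = c_2 − 1.9415·q_1 = (-0.9231, 0.6154).
r_{22} = ‖u_2‖ = 1.1094.

r_{22} = 1.1094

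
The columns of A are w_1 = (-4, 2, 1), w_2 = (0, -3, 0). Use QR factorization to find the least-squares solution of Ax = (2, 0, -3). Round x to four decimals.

w_1 = (-4, 2, 1); ‖w_1‖ = 4.5826, so q_1 = (-0.8729, 0.4364, 0.2182).
q_1·w_2 = (-0.8729)·0 + 0.4364·(-3) + 0.2182·0 = -1.3093.
u_2 = w_2 + 1.3093·q_1 = (-1.1429, -2.4286, 0.2857).
‖u_2‖ = 2.6992, so q_2 = (-0.4234, -0.8997, 0.1059).
Qᵀb = (-2.4004, -1.1644).
Back-substitute: x_2 = -1.1644/2.6992 = -0.4314.
x_1 = (-2.4004 + 1.3093·(-0.4314))/4.5826 = -0.6471.

x = (-0.6471, -0.4314)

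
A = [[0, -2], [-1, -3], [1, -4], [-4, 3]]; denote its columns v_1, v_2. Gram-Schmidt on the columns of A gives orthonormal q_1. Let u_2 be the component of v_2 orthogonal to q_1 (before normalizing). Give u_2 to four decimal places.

v_1 = (0, -1, 1, -4); ‖v_1‖ = 4.2426, so q_1 = (0.0000, -0.2357, 0.2357, -0.9428).
q_1·v_2 = 0.0000·(-2) + (-0.2357)·(-3) + 0.2357·(-4) + (-0.9428)·3 = -3.0641.
u_2 = v_2 + 3.0641·q_1 = (-2.0000, -3.7222, -3.2778, 0.1111).

u_2 = (-2.0000, -3.7222, -3.2778, 0.1111)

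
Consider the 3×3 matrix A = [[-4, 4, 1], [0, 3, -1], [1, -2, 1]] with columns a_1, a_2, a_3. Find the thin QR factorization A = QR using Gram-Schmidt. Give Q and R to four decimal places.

Q = [[-0.9701, -0.0746, 0.2308], [0.0000, 0.9515, 0.3077], [0.2425, -0.2985, 0.9231]], R = [[4.1231, -4.3656, -0.7276], [0.0000, 3.1530, -1.3246], [0.0000, 0.0000, 0.8462]]

a_1 = (-4, 0, 1); ‖a_1‖ = 4.1231, so q_1 = (-0.9701, 0.0000, 0.2425).
q_1·a_2 = (-0.9701)·4 + 0.0000·3 + 0.2425·(-2) = -4.3656.
u_2 = a_2 + 4.3656·q_1 = (-0.2353, 3.0000, -0.9412).
‖u_2‖ = 3.1530, so q_2 = (-0.0746, 0.9515, -0.2985).
q_1·a_3 = (-0.9701)·1 + 0.0000·(-1) + 0.2425·1 = -0.7276; q_2·a_3 = (-0.0746)·1 + 0.9515·(-1) + (-0.2985)·1 = -1.3246.
u_3 = a_3 + 0.7276·q_1 + 1.3246·q_2 = (0.1953, 0.2604, 0.7811).
‖u_3‖ = 0.8462, so q_3 = (0.2308, 0.3077, 0.9231).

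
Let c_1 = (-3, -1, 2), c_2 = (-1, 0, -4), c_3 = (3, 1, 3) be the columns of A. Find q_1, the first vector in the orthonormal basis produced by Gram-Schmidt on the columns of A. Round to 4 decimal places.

q_1 = (-0.8018, -0.2673, 0.5345)

c_1 = (-3, -1, 2); ‖c_1‖ = 3.7417, so q_1 = (-0.8018, -0.2673, 0.5345).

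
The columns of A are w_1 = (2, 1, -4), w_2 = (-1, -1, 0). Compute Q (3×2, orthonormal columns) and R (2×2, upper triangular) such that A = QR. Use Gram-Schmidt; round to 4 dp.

Q = [[0.4364, -0.5698], [0.2182, -0.6838], [-0.8729, -0.4558]], R = [[4.5826, -0.6547], [0.0000, 1.2536]]

q_1 = w_1/‖w_1‖ = (2, 1, -4)/4.5826 = (0.4364, 0.2182, -0.8729).
r_{12} = q_1·w_2 = -0.6547.
u_2 = w_2 + 0.6547·q_1 = (-0.7143, -0.8571, -0.5714).
‖u_2‖ = 1.2536, so q_2 = (-0.5698, -0.6838, -0.4558).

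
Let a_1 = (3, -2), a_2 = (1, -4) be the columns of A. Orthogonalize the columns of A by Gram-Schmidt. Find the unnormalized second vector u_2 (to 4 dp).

q_1 = a_1/‖a_1‖ = (3, -2)/3.6056 = (0.8321, -0.5547).
r_{12} = q_1·a_2 = 3.0509.
u_2 = a_2 − 3.0509·q_1 = (-1.5385, -2.3077).

u_2 = (-1.5385, -2.3077)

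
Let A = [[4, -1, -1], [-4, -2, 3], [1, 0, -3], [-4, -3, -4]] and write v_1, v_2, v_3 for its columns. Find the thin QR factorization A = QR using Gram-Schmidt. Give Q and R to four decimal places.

e_1 = v_1/‖v_1‖ = (4, -4, 1, -4)/7.0000 = (0.5714, -0.5714, 0.1429, -0.5714).
r_{12} = e_1·v_2 = 2.2857.
u_2 = v_2 − 2.2857·e_1 = (-2.3061, -0.6939, -0.3265, -1.6939).
‖u_2‖ = 2.9623, so e_2 = (-0.7785, -0.2342, -0.1102, -0.5718).
r_{13} = e_1·v_3 = -0.4286; r_{23} = e_2·v_3 = 2.6937.
u_3 = v_3 + 0.4286·e_1 − 2.6937·e_2 = (1.3419, 3.3860, -2.6419, -2.7047).
‖u_3‖ = 5.2498, so e_3 = (0.2556, 0.6450, -0.5032, -0.5152).

Q = [[0.5714, -0.7785, 0.2556], [-0.5714, -0.2342, 0.6450], [0.1429, -0.1102, -0.5032], [-0.5714, -0.5718, -0.5152]], R = [[7.0000, 2.2857, -0.4286], [0.0000, 2.9623, 2.6937], [0.0000, 0.0000, 5.2498]]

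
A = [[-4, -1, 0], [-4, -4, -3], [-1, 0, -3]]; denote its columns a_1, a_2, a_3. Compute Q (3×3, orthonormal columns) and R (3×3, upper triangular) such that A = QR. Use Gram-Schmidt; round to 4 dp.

a_1 = (-4, -4, -1); ‖a_1‖ = 5.7446, so e_1 = (-0.6963, -0.6963, -0.1741).
e_1·a_2 = (-0.6963)·(-1) + (-0.6963)·(-4) + (-0.1741)·0 = 3.4816.
u_2 = a_2 − 3.4816·e_1 = (1.4242, -1.5758, 0.6061).
‖u_2‖ = 2.2088, so e_2 = (0.6448, -0.7134, 0.2744).
e_1·a_3 = (-0.6963)·0 + (-0.6963)·(-3) + (-0.1741)·(-3) = 2.6112; e_2·a_3 = 0.6448·0 + (-0.7134)·(-3) + 0.2744·(-3) = 1.3170.
u_3 = a_3 − 2.6112·e_1 − 1.3170·e_2 = (0.9689, -0.2422, -2.9068).
‖u_3‖ = 3.0736, so e_3 = (0.3152, -0.0788, -0.9457).

Q = [[-0.6963, 0.6448, 0.3152], [-0.6963, -0.7134, -0.0788], [-0.1741, 0.2744, -0.9457]], R = [[5.7446, 3.4816, 2.6112], [0.0000, 2.2088, 1.3170], [0.0000, 0.0000, 3.0736]]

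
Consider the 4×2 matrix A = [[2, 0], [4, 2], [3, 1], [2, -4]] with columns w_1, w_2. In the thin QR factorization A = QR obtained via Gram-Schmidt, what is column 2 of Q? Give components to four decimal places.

w_1 = (2, 4, 3, 2); ‖w_1‖ = 5.7446, so e_1 = (0.3482, 0.6963, 0.5222, 0.3482).
e_1·w_2 = 0.3482·0 + 0.6963·2 + 0.5222·1 + 0.3482·(-4) = 0.5222.
u_2 = w_2 − 0.5222·e_1 = (-0.1818, 1.6364, 0.7273, -4.1818).
‖u_2‖ = 4.5527, so e_2 = (-0.0399, 0.3594, 0.1597, -0.9185).

e_2 = (-0.0399, 0.3594, 0.1597, -0.9185)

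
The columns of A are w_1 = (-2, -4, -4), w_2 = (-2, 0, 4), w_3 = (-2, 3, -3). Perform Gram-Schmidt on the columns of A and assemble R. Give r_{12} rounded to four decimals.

e_1 = w_1/‖w_1‖ = (-2, -4, -4)/6.0000 = (-0.3333, -0.6667, -0.6667).
r_{12} = e_1·w_2 = -2.0000.

r_{12} = -2.0000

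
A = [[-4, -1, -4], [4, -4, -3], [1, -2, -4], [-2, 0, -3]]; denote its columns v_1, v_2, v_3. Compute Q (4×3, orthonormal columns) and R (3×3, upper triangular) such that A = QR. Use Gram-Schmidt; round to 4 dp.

Q = [[-0.6576, -0.6343, 0.3789], [0.6576, -0.6275, 0.2269], [0.1644, -0.4092, -0.6432], [-0.3288, -0.1910, -0.6256]], R = [[6.0828, -2.3016, 0.9864], [0.0000, 3.9627, 6.6294], [0.0000, 0.0000, 2.2533]]

v_1 = (-4, 4, 1, -2); ‖v_1‖ = 6.0828, so q_1 = (-0.6576, 0.6576, 0.1644, -0.3288).
q_1·v_2 = (-0.6576)·(-1) + 0.6576·(-4) + 0.1644·(-2) + (-0.3288)·0 = -2.3016.
u_2 = v_2 + 2.3016·q_1 = (-2.5135, -2.4865, -1.6216, -0.7568).
‖u_2‖ = 3.9627, so q_2 = (-0.6343, -0.6275, -0.4092, -0.1910).
q_1·v_3 = (-0.6576)·(-4) + 0.6576·(-3) + 0.1644·(-4) + (-0.3288)·(-3) = 0.9864; q_2·v_3 = (-0.6343)·(-4) + (-0.6275)·(-3) + (-0.4092)·(-4) + (-0.1910)·(-3) = 6.6294.
u_3 = v_3 − 0.9864·q_1 − 6.6294·q_2 = (0.8537, 0.5112, -1.4492, -1.4096).
‖u_3‖ = 2.2533, so q_3 = (0.3789, 0.2269, -0.6432, -0.6256).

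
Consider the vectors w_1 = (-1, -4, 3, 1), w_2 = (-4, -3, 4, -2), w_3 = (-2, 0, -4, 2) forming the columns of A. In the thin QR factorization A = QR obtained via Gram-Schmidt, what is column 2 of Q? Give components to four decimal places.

w_1 = (-1, -4, 3, 1); ‖w_1‖ = 5.1962, so q_1 = (-0.1925, -0.7698, 0.5774, 0.1925).
q_1·w_2 = (-0.1925)·(-4) + (-0.7698)·(-3) + 0.5774·4 + 0.1925·(-2) = 5.0037.
u_2 = w_2 − 5.0037·q_1 = (-3.0370, 0.8519, 1.1111, -2.9630).
‖u_2‖ = 4.4680, so q_2 = (-0.6797, 0.1907, 0.2487, -0.6632).

q_2 = (-0.6797, 0.1907, 0.2487, -0.6632)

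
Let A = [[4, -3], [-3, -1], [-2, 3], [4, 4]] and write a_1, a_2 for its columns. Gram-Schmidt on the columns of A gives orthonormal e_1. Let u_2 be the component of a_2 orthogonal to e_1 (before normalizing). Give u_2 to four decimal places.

a_1 = (4, -3, -2, 4); ‖a_1‖ = 6.7082, so e_1 = (0.5963, -0.4472, -0.2981, 0.5963).
e_1·a_2 = 0.5963·(-3) + (-0.4472)·(-1) + (-0.2981)·3 + 0.5963·4 = 0.1491.
u_2 = a_2 − 0.1491·e_1 = (-3.0889, -0.9333, 3.0444, 3.9111).

u_2 = (-3.0889, -0.9333, 3.0444, 3.9111)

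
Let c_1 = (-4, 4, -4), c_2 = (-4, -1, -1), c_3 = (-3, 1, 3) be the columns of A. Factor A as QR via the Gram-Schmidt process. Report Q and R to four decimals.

Q = [[-0.5774, -0.7493, -0.3244], [0.5774, -0.6556, 0.4867], [-0.5774, 0.0937, 0.8111]], R = [[6.9282, 2.3094, 0.5774], [0.0000, 3.5590, 1.8732], [0.0000, 0.0000, 3.8933]]

c_1 = (-4, 4, -4); ‖c_1‖ = 6.9282, so q_1 = (-0.5774, 0.5774, -0.5774).
q_1·c_2 = (-0.5774)·(-4) + 0.5774·(-1) + (-0.5774)·(-1) = 2.3094.
u_2 = c_2 − 2.3094·q_1 = (-2.6667, -2.3333, 0.3333).
‖u_2‖ = 3.5590, so q_2 = (-0.7493, -0.6556, 0.0937).
q_1·c_3 = (-0.5774)·(-3) + 0.5774·1 + (-0.5774)·3 = 0.5774; q_2·c_3 = (-0.7493)·(-3) + (-0.6556)·1 + 0.0937·3 = 1.8732.
u_3 = c_3 − 0.5774·q_1 − 1.8732·q_2 = (-1.2632, 1.8947, 3.1579).
‖u_3‖ = 3.8933, so q_3 = (-0.3244, 0.4867, 0.8111).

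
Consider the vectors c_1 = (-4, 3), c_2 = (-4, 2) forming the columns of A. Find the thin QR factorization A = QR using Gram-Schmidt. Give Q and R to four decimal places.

Q = [[-0.8000, -0.6000], [0.6000, -0.8000]], R = [[5.0000, 4.4000], [0.0000, 0.8000]]

c_1 = (-4, 3); ‖c_1‖ = 5.0000, so e_1 = (-0.8000, 0.6000).
e_1·c_2 = (-0.8000)·(-4) + 0.6000·2 = 4.4000.
u_2 = c_2 − 4.4000·e_1 = (-0.4800, -0.6400).
‖u_2‖ = 0.8000, so e_2 = (-0.6000, -0.8000).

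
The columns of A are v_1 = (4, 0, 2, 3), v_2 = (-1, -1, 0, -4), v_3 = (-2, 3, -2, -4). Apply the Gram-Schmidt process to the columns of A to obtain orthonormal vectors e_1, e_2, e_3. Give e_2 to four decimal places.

e_2 = (0.3985, -0.3302, 0.3643, -0.7742)

v_1 = (4, 0, 2, 3); ‖v_1‖ = 5.3852, so e_1 = (0.7428, 0.0000, 0.3714, 0.5571).
e_1·v_2 = 0.7428·(-1) + 0.0000·(-1) + 0.3714·0 + 0.5571·(-4) = -2.9711.
u_2 = v_2 + 2.9711·e_1 = (1.2069, -1.0000, 1.1034, -2.3448).
‖u_2‖ = 3.0286, so e_2 = (0.3985, -0.3302, 0.3643, -0.7742).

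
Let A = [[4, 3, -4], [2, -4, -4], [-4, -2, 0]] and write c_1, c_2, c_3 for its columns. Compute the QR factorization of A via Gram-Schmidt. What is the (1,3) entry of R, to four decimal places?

e_1 = c_1/‖c_1‖ = (4, 2, -4)/6.0000 = (0.6667, 0.3333, -0.6667).
r_{13} = e_1·c_3 = -4.0000.

r_{13} = -4.0000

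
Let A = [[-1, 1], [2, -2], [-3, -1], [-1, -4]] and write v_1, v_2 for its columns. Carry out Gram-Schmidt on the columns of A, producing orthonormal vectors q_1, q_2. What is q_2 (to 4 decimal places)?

q_2 = (0.2431, -0.4862, -0.1287, -0.8294)

v_1 = (-1, 2, -3, -1); ‖v_1‖ = 3.8730, so q_1 = (-0.2582, 0.5164, -0.7746, -0.2582).
q_1·v_2 = (-0.2582)·1 + 0.5164·(-2) + (-0.7746)·(-1) + (-0.2582)·(-4) = 0.5164.
u_2 = v_2 − 0.5164·q_1 = (1.1333, -2.2667, -0.6000, -3.8667).
‖u_2‖ = 4.6619, so q_2 = (0.2431, -0.4862, -0.1287, -0.8294).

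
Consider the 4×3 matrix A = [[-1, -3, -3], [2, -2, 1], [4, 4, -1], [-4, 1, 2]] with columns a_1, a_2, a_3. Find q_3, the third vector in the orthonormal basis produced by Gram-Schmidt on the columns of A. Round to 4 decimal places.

a_1 = (-1, 2, 4, -4); ‖a_1‖ = 6.0828, so q_1 = (-0.1644, 0.3288, 0.6576, -0.6576).
q_1·a_2 = (-0.1644)·(-3) + 0.3288·(-2) + 0.6576·4 + (-0.6576)·1 = 1.8084.
u_2 = a_2 − 1.8084·q_1 = (-2.7027, -2.5946, 2.8108, 2.1892).
‖u_2‖ = 5.1701, so q_2 = (-0.5228, -0.5018, 0.5437, 0.4234).
q_1·a_3 = (-0.1644)·(-3) + 0.3288·1 + 0.6576·(-1) + (-0.6576)·2 = -1.1508; q_2·a_3 = (-0.5228)·(-3) + (-0.5018)·1 + 0.5437·(-1) + 0.4234·2 = 1.3696.
u_3 = a_3 + 1.1508·q_1 − 1.3696·q_2 = (-2.4732, 2.0657, -0.9879, 0.6633).
‖u_3‖ = 3.4351, so q_3 = (-0.7200, 0.6014, -0.2876, 0.1931).

q_3 = (-0.7200, 0.6014, -0.2876, 0.1931)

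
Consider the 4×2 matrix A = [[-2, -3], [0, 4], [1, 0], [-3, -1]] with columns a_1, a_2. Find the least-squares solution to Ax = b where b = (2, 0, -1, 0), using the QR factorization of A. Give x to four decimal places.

x = (-0.2686, -0.1378)

a_1 = (-2, 0, 1, -3); ‖a_1‖ = 3.7417, so e_1 = (-0.5345, 0.0000, 0.2673, -0.8018).
e_1·a_2 = (-0.5345)·(-3) + 0.0000·4 + 0.2673·0 + (-0.8018)·(-1) = 2.4054.
u_2 = a_2 − 2.4054·e_1 = (-1.7143, 4.0000, -0.6429, 0.9286).
‖u_2‖ = 4.4960, so e_2 = (-0.3813, 0.8897, -0.1430, 0.2065).
Qᵀb = (-1.3363, -0.6196).
Back-substitute: x_2 = -0.6196/4.4960 = -0.1378.
x_1 = (-1.3363 − 2.4054·(-0.1378))/3.7417 = -0.2686.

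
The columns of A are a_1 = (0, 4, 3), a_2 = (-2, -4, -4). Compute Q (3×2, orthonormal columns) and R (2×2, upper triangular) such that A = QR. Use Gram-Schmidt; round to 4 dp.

a_1 = (0, 4, 3); ‖a_1‖ = 5.0000, so e_1 = (0.0000, 0.8000, 0.6000).
e_1·a_2 = 0.0000·(-2) + 0.8000·(-4) + 0.6000·(-4) = -5.6000.
u_2 = a_2 + 5.6000·e_1 = (-2.0000, 0.4800, -0.6400).
‖u_2‖ = 2.1541, so e_2 = (-0.9285, 0.2228, -0.2971).

Q = [[0.0000, -0.9285], [0.8000, 0.2228], [0.6000, -0.2971]], R = [[5.0000, -5.6000], [0.0000, 2.1541]]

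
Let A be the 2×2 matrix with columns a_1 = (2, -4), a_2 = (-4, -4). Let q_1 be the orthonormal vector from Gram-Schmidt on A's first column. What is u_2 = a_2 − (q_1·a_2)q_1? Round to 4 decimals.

u_2 = (-4.8000, -2.4000)

q_1 = a_1/‖a_1‖ = (2, -4)/4.4721 = (0.4472, -0.8944).
r_{12} = q_1·a_2 = 1.7889.
u_2 = a_2 − 1.7889·q_1 = (-4.8000, -2.4000).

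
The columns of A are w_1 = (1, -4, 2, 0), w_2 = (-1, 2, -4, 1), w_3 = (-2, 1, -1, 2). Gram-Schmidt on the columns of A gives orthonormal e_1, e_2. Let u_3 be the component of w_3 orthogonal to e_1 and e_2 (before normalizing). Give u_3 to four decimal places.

u_3 = (-1.5376, 0.0058, 0.7803, 1.5723)

w_1 = (1, -4, 2, 0); ‖w_1‖ = 4.5826, so e_1 = (0.2182, -0.8729, 0.4364, 0.0000).
e_1·w_2 = 0.2182·(-1) + (-0.8729)·2 + 0.4364·(-4) + 0.0000·1 = -3.7097.
u_2 = w_2 + 3.7097·e_1 = (-0.1905, -1.2381, -2.3810, 1.0000).
‖u_2‖ = 2.8702, so e_2 = (-0.0664, -0.4314, -0.8295, 0.3484).
e_1·w_3 = 0.2182·(-2) + (-0.8729)·1 + 0.4364·(-1) + 0.0000·2 = -1.7457; e_2·w_3 = (-0.0664)·(-2) + (-0.4314)·1 + (-0.8295)·(-1) + 0.3484·2 = 1.2277.
u_3 = w_3 + 1.7457·e_1 − 1.2277·e_2 = (-1.5376, 0.0058, 0.7803, 1.5723).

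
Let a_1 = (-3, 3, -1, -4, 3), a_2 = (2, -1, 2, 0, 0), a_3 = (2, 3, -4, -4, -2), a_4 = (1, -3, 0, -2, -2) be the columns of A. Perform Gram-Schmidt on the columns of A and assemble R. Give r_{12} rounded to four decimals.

e_1 = a_1/‖a_1‖ = (-3, 3, -1, -4, 3)/6.6332 = (-0.4523, 0.4523, -0.1508, -0.6030, 0.4523).
r_{12} = e_1·a_2 = -1.6583.

r_{12} = -1.6583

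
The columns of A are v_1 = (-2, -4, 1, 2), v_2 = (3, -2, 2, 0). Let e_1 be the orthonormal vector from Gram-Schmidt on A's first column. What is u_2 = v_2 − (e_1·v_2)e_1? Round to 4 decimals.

u_2 = (3.3200, -1.3600, 1.8400, -0.3200)

e_1 = v_1/‖v_1‖ = (-2, -4, 1, 2)/5.0000 = (-0.4000, -0.8000, 0.2000, 0.4000).
r_{12} = e_1·v_2 = 0.8000.
u_2 = v_2 − 0.8000·e_1 = (3.3200, -1.3600, 1.8400, -0.3200).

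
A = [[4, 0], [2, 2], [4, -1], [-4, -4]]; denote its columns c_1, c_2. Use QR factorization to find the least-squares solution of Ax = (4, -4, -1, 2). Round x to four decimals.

c_1 = (4, 2, 4, -4); ‖c_1‖ = 7.2111, so e_1 = (0.5547, 0.2774, 0.5547, -0.5547).
e_1·c_2 = 0.5547·0 + 0.2774·2 + 0.5547·(-1) + (-0.5547)·(-4) = 2.2188.
u_2 = c_2 − 2.2188·e_1 = (-1.2308, 1.3846, -2.2308, -2.7692).
‖u_2‖ = 4.0096, so e_2 = (-0.3070, 0.3453, -0.5564, -0.6906).
Qᵀb = (-0.5547, -3.4341).
Back-substitute: x_2 = -3.4341/4.0096 = -0.8565.
x_1 = (-0.5547 − 2.2188·(-0.8565))/7.2111 = 0.1866.

x = (0.1866, -0.8565)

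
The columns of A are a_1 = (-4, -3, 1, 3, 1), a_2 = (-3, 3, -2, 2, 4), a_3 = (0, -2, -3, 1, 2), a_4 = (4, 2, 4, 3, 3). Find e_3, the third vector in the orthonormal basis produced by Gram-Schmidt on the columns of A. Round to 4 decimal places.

e_3 = (0.3220, -0.5467, -0.7217, 0.0316, 0.2748)

a_1 = (-4, -3, 1, 3, 1); ‖a_1‖ = 6.0000, so e_1 = (-0.6667, -0.5000, 0.1667, 0.5000, 0.1667).
e_1·a_2 = (-0.6667)·(-3) + (-0.5000)·3 + 0.1667·(-2) + 0.5000·2 + 0.1667·4 = 1.8333.
u_2 = a_2 − 1.8333·e_1 = (-1.7778, 3.9167, -2.3056, 1.0833, 3.6944).
‖u_2‖ = 6.2160, so e_2 = (-0.2860, 0.6301, -0.3709, 0.1743, 0.5943).
e_1·a_3 = (-0.6667)·0 + (-0.5000)·(-2) + 0.1667·(-3) + 0.5000·1 + 0.1667·2 = 1.3333; e_2·a_3 = (-0.2860)·0 + 0.6301·(-2) + (-0.3709)·(-3) + 0.1743·1 + 0.5943·2 = 1.2155.
u_3 = a_3 − 1.3333·e_1 − 1.2155·e_2 = (1.2365, -2.0992, -2.7714, 0.1215, 1.0554).
‖u_3‖ = 3.8399, so e_3 = (0.3220, -0.5467, -0.7217, 0.0316, 0.2748).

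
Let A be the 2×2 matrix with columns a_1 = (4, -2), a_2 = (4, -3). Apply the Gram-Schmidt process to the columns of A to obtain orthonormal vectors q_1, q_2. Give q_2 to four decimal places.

q_1 = a_1/‖a_1‖ = (4, -2)/4.4721 = (0.8944, -0.4472).
r_{12} = q_1·a_2 = 4.9193.
u_2 = a_2 − 4.9193·q_1 = (-0.4000, -0.8000).
‖u_2‖ = 0.8944, so q_2 = (-0.4472, -0.8944).

q_2 = (-0.4472, -0.8944)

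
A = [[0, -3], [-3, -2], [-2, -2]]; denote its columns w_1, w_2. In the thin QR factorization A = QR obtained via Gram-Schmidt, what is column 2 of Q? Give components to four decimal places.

q_2 = (-0.9833, 0.1009, -0.1513)

w_1 = (0, -3, -2); ‖w_1‖ = 3.6056, so q_1 = (0.0000, -0.8321, -0.5547).
q_1·w_2 = 0.0000·(-3) + (-0.8321)·(-2) + (-0.5547)·(-2) = 2.7735.
u_2 = w_2 − 2.7735·q_1 = (-3.0000, 0.3077, -0.4615).
‖u_2‖ = 3.0509, so q_2 = (-0.9833, 0.1009, -0.1513).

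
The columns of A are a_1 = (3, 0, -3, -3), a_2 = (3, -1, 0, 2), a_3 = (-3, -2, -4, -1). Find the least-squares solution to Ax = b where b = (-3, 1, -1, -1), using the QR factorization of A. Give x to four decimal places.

a_1 = (3, 0, -3, -3); ‖a_1‖ = 5.1962, so e_1 = (0.5774, 0.0000, -0.5774, -0.5774).
e_1·a_2 = 0.5774·3 + 0.0000·(-1) + (-0.5774)·0 + (-0.5774)·2 = 0.5774.
u_2 = a_2 − 0.5774·e_1 = (2.6667, -1.0000, 0.3333, 2.3333).
‖u_2‖ = 3.6968, so e_2 = (0.7213, -0.2705, 0.0902, 0.6312).
e_1·a_3 = 0.5774·(-3) + 0.0000·(-2) + (-0.5774)·(-4) + (-0.5774)·(-1) = 1.1547; e_2·a_3 = 0.7213·(-3) + (-0.2705)·(-2) + 0.0902·(-4) + 0.6312·(-1) = -2.6148.
u_3 = a_3 − 1.1547·e_1 + 2.6148·e_2 = (-1.7805, -2.7073, -3.0976, 1.3171).
‖u_3‖ = 4.6722, so e_3 = (-0.3811, -0.5795, -0.6630, 0.2819).
Qᵀb = (-0.5774, -3.1558, 0.9449).
Back-substitute: x_3 = 0.9449/4.6722 = 0.2022.
x_2 = (-3.1558 + 2.6148·0.2022)/3.6968 = -0.7106.
x_1 = (-0.5774 − 0.5774·(-0.7106) − 1.1547·0.2022)/5.1962 = -0.0771.

x = (-0.0771, -0.7106, 0.2022)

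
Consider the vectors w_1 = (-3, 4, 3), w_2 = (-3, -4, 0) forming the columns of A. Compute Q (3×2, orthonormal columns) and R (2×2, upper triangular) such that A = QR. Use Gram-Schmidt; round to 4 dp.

e_1 = w_1/‖w_1‖ = (-3, 4, 3)/5.8310 = (-0.5145, 0.6860, 0.5145).
r_{12} = e_1·w_2 = -1.2005.
u_2 = w_2 + 1.2005·e_1 = (-3.6176, -3.1765, 0.6176).
‖u_2‖ = 4.8537, so e_2 = (-0.7453, -0.6544, 0.1273).

Q = [[-0.5145, -0.7453], [0.6860, -0.6544], [0.5145, 0.1273]], R = [[5.8310, -1.2005], [0.0000, 4.8537]]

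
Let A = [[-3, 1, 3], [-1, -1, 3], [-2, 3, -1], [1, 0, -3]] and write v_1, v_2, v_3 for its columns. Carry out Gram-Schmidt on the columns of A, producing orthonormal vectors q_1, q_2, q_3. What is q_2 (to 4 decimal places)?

v_1 = (-3, -1, -2, 1); ‖v_1‖ = 3.8730, so q_1 = (-0.7746, -0.2582, -0.5164, 0.2582).
q_1·v_2 = (-0.7746)·1 + (-0.2582)·(-1) + (-0.5164)·3 + 0.2582·0 = -2.0656.
u_2 = v_2 + 2.0656·q_1 = (-0.6000, -1.5333, 1.9333, 0.5333).
‖u_2‖ = 2.5949, so q_2 = (-0.2312, -0.5909, 0.7451, 0.2055).

q_2 = (-0.2312, -0.5909, 0.7451, 0.2055)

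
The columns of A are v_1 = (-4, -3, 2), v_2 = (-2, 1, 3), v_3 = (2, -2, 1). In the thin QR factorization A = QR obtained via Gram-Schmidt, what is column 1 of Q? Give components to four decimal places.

e_1 = (-0.7428, -0.5571, 0.3714)

v_1 = (-4, -3, 2); ‖v_1‖ = 5.3852, so e_1 = (-0.7428, -0.5571, 0.3714).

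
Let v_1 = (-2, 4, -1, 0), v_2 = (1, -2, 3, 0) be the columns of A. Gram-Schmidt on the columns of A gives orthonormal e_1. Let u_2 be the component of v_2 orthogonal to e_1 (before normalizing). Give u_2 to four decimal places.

u_2 = (-0.2381, 0.4762, 2.3810, 0.0000)

e_1 = v_1/‖v_1‖ = (-2, 4, -1, 0)/4.5826 = (-0.4364, 0.8729, -0.2182, 0.0000).
r_{12} = e_1·v_2 = -2.8368.
u_2 = v_2 + 2.8368·e_1 = (-0.2381, 0.4762, 2.3810, 0.0000).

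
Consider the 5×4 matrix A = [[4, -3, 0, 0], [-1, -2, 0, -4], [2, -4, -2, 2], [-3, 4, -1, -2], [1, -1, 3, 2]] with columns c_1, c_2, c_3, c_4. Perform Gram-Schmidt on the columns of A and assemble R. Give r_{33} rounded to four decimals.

r_{33} = 3.6429

c_1 = (4, -1, 2, -3, 1); ‖c_1‖ = 5.5678, so e_1 = (0.7184, -0.1796, 0.3592, -0.5388, 0.1796).
e_1·c_2 = 0.7184·(-3) + (-0.1796)·(-2) + 0.3592·(-4) + (-0.5388)·4 + 0.1796·(-1) = -5.5678.
u_2 = c_2 + 5.5678·e_1 = (1.0000, -3.0000, -2.0000, 1.0000, 0.0000).
‖u_2‖ = 3.8730, so e_2 = (0.2582, -0.7746, -0.5164, 0.2582, 0.0000).
e_1·c_3 = 0.7184·0 + (-0.1796)·0 + 0.3592·(-2) + (-0.5388)·(-1) + 0.1796·3 = 0.3592; e_2·c_3 = 0.2582·0 + (-0.7746)·0 + (-0.5164)·(-2) + 0.2582·(-1) + 0.0000·3 = 0.7746.
u_3 = c_3 − 0.3592·e_1 − 0.7746·e_2 = (-0.4581, 0.6645, -1.7290, -1.0065, 2.9355).
r_{33} = ‖u_3‖ = 3.6429.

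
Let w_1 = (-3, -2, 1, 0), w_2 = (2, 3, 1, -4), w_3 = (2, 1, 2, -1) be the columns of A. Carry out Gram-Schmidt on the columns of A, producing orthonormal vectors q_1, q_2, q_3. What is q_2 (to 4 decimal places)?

w_1 = (-3, -2, 1, 0); ‖w_1‖ = 3.7417, so q_1 = (-0.8018, -0.5345, 0.2673, 0.0000).
q_1·w_2 = (-0.8018)·2 + (-0.5345)·3 + 0.2673·1 + 0.0000·(-4) = -2.9399.
u_2 = w_2 + 2.9399·q_1 = (-0.3571, 1.4286, 1.7857, -4.0000).
‖u_2‖ = 4.6214, so q_2 = (-0.0773, 0.3091, 0.3864, -0.8655).

q_2 = (-0.0773, 0.3091, 0.3864, -0.8655)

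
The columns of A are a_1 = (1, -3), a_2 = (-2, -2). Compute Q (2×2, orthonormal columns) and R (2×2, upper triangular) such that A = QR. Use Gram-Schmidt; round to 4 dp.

Q = [[0.3162, -0.9487], [-0.9487, -0.3162]], R = [[3.1623, 1.2649], [0.0000, 2.5298]]

a_1 = (1, -3); ‖a_1‖ = 3.1623, so e_1 = (0.3162, -0.9487).
e_1·a_2 = 0.3162·(-2) + (-0.9487)·(-2) = 1.2649.
u_2 = a_2 − 1.2649·e_1 = (-2.4000, -0.8000).
‖u_2‖ = 2.5298, so e_2 = (-0.9487, -0.3162).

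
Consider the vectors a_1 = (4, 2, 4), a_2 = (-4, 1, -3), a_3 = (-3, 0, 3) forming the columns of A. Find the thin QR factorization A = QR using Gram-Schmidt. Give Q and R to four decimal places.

Q = [[0.6667, -0.4134, -0.6202], [0.3333, 0.9096, -0.2481], [0.6667, -0.0413, 0.7442]], R = [[6.0000, -4.3333, 0.0000], [0.0000, 2.6874, 1.1163], [0.0000, 0.0000, 4.0931]]

a_1 = (4, 2, 4); ‖a_1‖ = 6.0000, so q_1 = (0.6667, 0.3333, 0.6667).
q_1·a_2 = 0.6667·(-4) + 0.3333·1 + 0.6667·(-3) = -4.3333.
u_2 = a_2 + 4.3333·q_1 = (-1.1111, 2.4444, -0.1111).
‖u_2‖ = 2.6874, so q_2 = (-0.4134, 0.9096, -0.0413).
q_1·a_3 = 0.6667·(-3) + 0.3333·0 + 0.6667·3 = 0.0000; q_2·a_3 = (-0.4134)·(-3) + 0.9096·0 + (-0.0413)·3 = 1.1163.
u_3 = a_3 + 0.0000·q_1 − 1.1163·q_2 = (-2.5385, -1.0154, 3.0462).
‖u_3‖ = 4.0931, so q_3 = (-0.6202, -0.2481, 0.7442).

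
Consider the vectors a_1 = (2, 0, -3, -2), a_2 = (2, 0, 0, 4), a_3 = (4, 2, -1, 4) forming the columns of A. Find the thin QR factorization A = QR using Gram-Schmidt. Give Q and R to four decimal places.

a_1 = (2, 0, -3, -2); ‖a_1‖ = 4.1231, so e_1 = (0.4851, 0.0000, -0.7276, -0.4851).
e_1·a_2 = 0.4851·2 + 0.0000·0 + (-0.7276)·0 + (-0.4851)·4 = -0.9701.
u_2 = a_2 + 0.9701·e_1 = (2.4706, 0.0000, -0.7059, 3.5294).
‖u_2‖ = 4.3656, so e_2 = (0.5659, 0.0000, -0.1617, 0.8085).
e_1·a_3 = 0.4851·4 + 0.0000·2 + (-0.7276)·(-1) + (-0.4851)·4 = 0.7276; e_2·a_3 = 0.5659·4 + 0.0000·2 + (-0.1617)·(-1) + 0.8085·4 = 5.6592.
u_3 = a_3 − 0.7276·e_1 − 5.6592·e_2 = (0.4444, 2.0000, 0.4444, -0.2222).
‖u_3‖ = 2.1082, so e_3 = (0.2108, 0.9487, 0.2108, -0.1054).

Q = [[0.4851, 0.5659, 0.2108], [0.0000, 0.0000, 0.9487], [-0.7276, -0.1617, 0.2108], [-0.4851, 0.8085, -0.1054]], R = [[4.1231, -0.9701, 0.7276], [0.0000, 4.3656, 5.6592], [0.0000, 0.0000, 2.1082]]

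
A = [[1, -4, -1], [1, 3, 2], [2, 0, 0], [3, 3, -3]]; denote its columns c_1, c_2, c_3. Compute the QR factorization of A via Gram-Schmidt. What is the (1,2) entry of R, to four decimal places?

c_1 = (1, 1, 2, 3); ‖c_1‖ = 3.8730, so e_1 = (0.2582, 0.2582, 0.5164, 0.7746).
r_{12} = e_1·c_2 = 2.0656.

r_{12} = 2.0656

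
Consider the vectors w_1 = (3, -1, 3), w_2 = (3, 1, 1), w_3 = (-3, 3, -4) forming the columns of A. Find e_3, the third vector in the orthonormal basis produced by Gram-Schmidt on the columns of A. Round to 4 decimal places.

e_1 = w_1/‖w_1‖ = (3, -1, 3)/4.3589 = (0.6882, -0.2294, 0.6882).
r_{12} = e_1·w_2 = 2.5236.
u_2 = w_2 − 2.5236·e_1 = (1.2632, 1.5789, -0.7368).
‖u_2‖ = 2.1521, so e_2 = (0.5869, 0.7337, -0.3424).
r_{13} = e_1·w_3 = -5.5060; r_{23} = e_2·w_3 = 1.8097.
u_3 = w_3 + 5.5060·e_1 − 1.8097·e_2 = (-0.2727, 0.4091, 0.4091).
‖u_3‖ = 0.6396, so e_3 = (-0.4264, 0.6396, 0.6396).

e_3 = (-0.4264, 0.6396, 0.6396)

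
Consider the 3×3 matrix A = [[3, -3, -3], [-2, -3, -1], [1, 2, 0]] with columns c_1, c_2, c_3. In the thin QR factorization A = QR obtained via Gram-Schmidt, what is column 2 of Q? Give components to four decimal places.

c_1 = (3, -2, 1); ‖c_1‖ = 3.7417, so q_1 = (0.8018, -0.5345, 0.2673).
q_1·c_2 = 0.8018·(-3) + (-0.5345)·(-3) + 0.2673·2 = -0.2673.
u_2 = c_2 + 0.2673·q_1 = (-2.7857, -3.1429, 2.0714).
‖u_2‖ = 4.6828, so q_2 = (-0.5949, -0.6711, 0.4423).

q_2 = (-0.5949, -0.6711, 0.4423)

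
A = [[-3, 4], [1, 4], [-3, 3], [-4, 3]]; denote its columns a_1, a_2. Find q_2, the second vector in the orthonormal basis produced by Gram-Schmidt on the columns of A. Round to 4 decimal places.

q_2 = (0.2971, 0.9475, 0.1009, -0.0617)

a_1 = (-3, 1, -3, -4); ‖a_1‖ = 5.9161, so q_1 = (-0.5071, 0.1690, -0.5071, -0.6761).
q_1·a_2 = (-0.5071)·4 + 0.1690·4 + (-0.5071)·3 + (-0.6761)·3 = -4.9019.
u_2 = a_2 + 4.9019·q_1 = (1.5143, 4.8286, 0.5143, -0.3143).
‖u_2‖ = 5.0962, so q_2 = (0.2971, 0.9475, 0.1009, -0.0617).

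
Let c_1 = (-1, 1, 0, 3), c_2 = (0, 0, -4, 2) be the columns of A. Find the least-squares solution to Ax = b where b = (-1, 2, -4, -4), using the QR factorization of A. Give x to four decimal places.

x = (-1.2391, 0.7717)

c_1 = (-1, 1, 0, 3); ‖c_1‖ = 3.3166, so e_1 = (-0.3015, 0.3015, 0.0000, 0.9045).
e_1·c_2 = (-0.3015)·0 + 0.3015·0 + 0.0000·(-4) + 0.9045·2 = 1.8091.
u_2 = c_2 − 1.8091·e_1 = (0.5455, -0.5455, -4.0000, 0.3636).
‖u_2‖ = 4.0899, so e_2 = (0.1334, -0.1334, -0.9780, 0.0889).
Qᵀb = (-2.7136, 3.1563).
Back-substitute: x_2 = 3.1563/4.0899 = 0.7717.
x_1 = (-2.7136 − 1.8091·0.7717)/3.3166 = -1.2391.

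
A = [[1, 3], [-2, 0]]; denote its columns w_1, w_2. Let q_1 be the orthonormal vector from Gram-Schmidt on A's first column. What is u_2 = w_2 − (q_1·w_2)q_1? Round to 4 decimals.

w_1 = (1, -2); ‖w_1‖ = 2.2361, so q_1 = (0.4472, -0.8944).
q_1·w_2 = 0.4472·3 + (-0.8944)·0 = 1.3416.
u_2 = w_2 − 1.3416·q_1 = (2.4000, 1.2000).

u_2 = (2.4000, 1.2000)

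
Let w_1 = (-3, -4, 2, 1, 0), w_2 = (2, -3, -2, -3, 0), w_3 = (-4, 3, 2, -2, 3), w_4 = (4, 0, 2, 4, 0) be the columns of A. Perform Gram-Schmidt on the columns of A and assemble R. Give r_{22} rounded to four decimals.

r_{22} = 5.0957

w_1 = (-3, -4, 2, 1, 0); ‖w_1‖ = 5.4772, so q_1 = (-0.5477, -0.7303, 0.3651, 0.1826, 0.0000).
q_1·w_2 = (-0.5477)·2 + (-0.7303)·(-3) + 0.3651·(-2) + 0.1826·(-3) + 0.0000·0 = -0.1826.
u_2 = w_2 + 0.1826·q_1 = (1.9000, -3.1333, -1.9333, -2.9667, 0.0000).
r_{22} = ‖u_2‖ = 5.0957.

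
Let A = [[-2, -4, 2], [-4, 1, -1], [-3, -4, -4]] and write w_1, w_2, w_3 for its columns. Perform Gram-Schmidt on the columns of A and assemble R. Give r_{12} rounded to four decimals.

w_1 = (-2, -4, -3); ‖w_1‖ = 5.3852, so q_1 = (-0.3714, -0.7428, -0.5571).
r_{12} = q_1·w_2 = 2.9711.

r_{12} = 2.9711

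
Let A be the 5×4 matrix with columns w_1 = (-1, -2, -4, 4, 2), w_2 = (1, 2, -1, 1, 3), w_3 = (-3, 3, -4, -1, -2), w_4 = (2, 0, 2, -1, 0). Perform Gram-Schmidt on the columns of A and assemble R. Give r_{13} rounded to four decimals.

w_1 = (-1, -2, -4, 4, 2); ‖w_1‖ = 6.4031, so e_1 = (-0.1562, -0.3123, -0.6247, 0.6247, 0.3123).
r_{13} = e_1·w_3 = 0.7809.

r_{13} = 0.7809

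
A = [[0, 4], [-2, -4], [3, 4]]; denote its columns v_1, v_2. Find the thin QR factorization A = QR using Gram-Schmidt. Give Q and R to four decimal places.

Q = [[0.0000, 0.9636], [-0.5547, -0.2224], [0.8321, -0.1482]], R = [[3.6056, 5.5470], [0.0000, 4.1510]]

v_1 = (0, -2, 3); ‖v_1‖ = 3.6056, so q_1 = (0.0000, -0.5547, 0.8321).
q_1·v_2 = 0.0000·4 + (-0.5547)·(-4) + 0.8321·4 = 5.5470.
u_2 = v_2 − 5.5470·q_1 = (4.0000, -0.9231, -0.6154).
‖u_2‖ = 4.1510, so q_2 = (0.9636, -0.2224, -0.1482).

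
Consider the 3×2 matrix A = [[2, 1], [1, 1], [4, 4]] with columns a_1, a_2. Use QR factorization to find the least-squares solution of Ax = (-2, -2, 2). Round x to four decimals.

a_1 = (2, 1, 4); ‖a_1‖ = 4.5826, so e_1 = (0.4364, 0.2182, 0.8729).
e_1·a_2 = 0.4364·1 + 0.2182·1 + 0.8729·4 = 4.1461.
u_2 = a_2 − 4.1461·e_1 = (-0.8095, 0.0952, 0.3810).
‖u_2‖ = 0.8997, so e_2 = (-0.8997, 0.1059, 0.4234).
Qᵀb = (0.4364, 2.4346).
Back-substitute: x_2 = 2.4346/0.8997 = 2.7059.
x_1 = (0.4364 − 4.1461·2.7059)/4.5826 = -2.3529.

x = (-2.3529, 2.7059)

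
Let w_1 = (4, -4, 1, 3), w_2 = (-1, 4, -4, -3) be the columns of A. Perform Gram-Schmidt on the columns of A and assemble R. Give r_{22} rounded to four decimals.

r_{22} = 4.0089

w_1 = (4, -4, 1, 3); ‖w_1‖ = 6.4807, so q_1 = (0.6172, -0.6172, 0.1543, 0.4629).
q_1·w_2 = 0.6172·(-1) + (-0.6172)·4 + 0.1543·(-4) + 0.4629·(-3) = -5.0920.
u_2 = w_2 + 5.0920·q_1 = (2.1429, 0.8571, -3.2143, -0.6429).
r_{22} = ‖u_2‖ = 4.0089.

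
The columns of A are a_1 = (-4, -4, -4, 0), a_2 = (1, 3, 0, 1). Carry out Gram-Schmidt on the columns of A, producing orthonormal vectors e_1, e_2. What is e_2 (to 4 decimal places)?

a_1 = (-4, -4, -4, 0); ‖a_1‖ = 6.9282, so e_1 = (-0.5774, -0.5774, -0.5774, 0.0000).
e_1·a_2 = (-0.5774)·1 + (-0.5774)·3 + (-0.5774)·0 + 0.0000·1 = -2.3094.
u_2 = a_2 + 2.3094·e_1 = (-0.3333, 1.6667, -1.3333, 1.0000).
‖u_2‖ = 2.3805, so e_2 = (-0.1400, 0.7001, -0.5601, 0.4201).

e_2 = (-0.1400, 0.7001, -0.5601, 0.4201)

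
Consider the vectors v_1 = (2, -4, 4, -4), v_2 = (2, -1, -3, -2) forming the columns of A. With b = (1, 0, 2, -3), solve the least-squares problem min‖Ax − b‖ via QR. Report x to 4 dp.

x = (0.4217, 0.0174)

v_1 = (2, -4, 4, -4); ‖v_1‖ = 7.2111, so e_1 = (0.2774, -0.5547, 0.5547, -0.5547).
e_1·v_2 = 0.2774·2 + (-0.5547)·(-1) + 0.5547·(-3) + (-0.5547)·(-2) = 0.5547.
u_2 = v_2 − 0.5547·e_1 = (1.8462, -0.6923, -3.3077, -1.6923).
‖u_2‖ = 4.2062, so e_2 = (0.4389, -0.1646, -0.7864, -0.4023).
Qᵀb = (3.0509, 0.0732).
Back-substitute: x_2 = 0.0732/4.2062 = 0.0174.
x_1 = (3.0509 − 0.5547·0.0174)/7.2111 = 0.4217.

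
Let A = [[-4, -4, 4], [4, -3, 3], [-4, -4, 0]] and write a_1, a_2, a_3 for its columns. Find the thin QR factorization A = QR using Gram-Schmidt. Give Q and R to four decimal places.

Q = [[-0.5774, -0.4082, 0.7071], [0.5774, -0.8165, 0.0000], [-0.5774, -0.4082, -0.7071]], R = [[6.9282, 2.8868, -0.5774], [0.0000, 5.7155, -4.0825], [0.0000, 0.0000, 2.8284]]

q_1 = a_1/‖a_1‖ = (-4, 4, -4)/6.9282 = (-0.5774, 0.5774, -0.5774).
r_{12} = q_1·a_2 = 2.8868.
u_2 = a_2 − 2.8868·q_1 = (-2.3333, -4.6667, -2.3333).
‖u_2‖ = 5.7155, so q_2 = (-0.4082, -0.8165, -0.4082).
r_{13} = q_1·a_3 = -0.5774; r_{23} = q_2·a_3 = -4.0825.
u_3 = a_3 + 0.5774·q_1 + 4.0825·q_2 = (2.0000, 0.0000, -2.0000).
‖u_3‖ = 2.8284, so q_3 = (0.7071, 0.0000, -0.7071).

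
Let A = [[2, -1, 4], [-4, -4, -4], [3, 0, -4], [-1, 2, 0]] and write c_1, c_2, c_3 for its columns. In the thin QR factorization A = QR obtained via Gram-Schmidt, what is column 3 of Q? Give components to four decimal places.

c_1 = (2, -4, 3, -1); ‖c_1‖ = 5.4772, so q_1 = (0.3651, -0.7303, 0.5477, -0.1826).
q_1·c_2 = 0.3651·(-1) + (-0.7303)·(-4) + 0.5477·0 + (-0.1826)·2 = 2.1909.
u_2 = c_2 − 2.1909·q_1 = (-1.8000, -2.4000, -1.2000, 2.4000).
‖u_2‖ = 4.0249, so q_2 = (-0.4472, -0.5963, -0.2981, 0.5963).
q_1·c_3 = 0.3651·4 + (-0.7303)·(-4) + 0.5477·(-4) + (-0.1826)·0 = 2.1909; q_2·c_3 = (-0.4472)·4 + (-0.5963)·(-4) + (-0.2981)·(-4) + 0.5963·0 = 1.7889.
u_3 = c_3 − 2.1909·q_1 − 1.7889·q_2 = (4.0000, -1.3333, -4.6667, -0.6667).
‖u_3‖ = 6.3246, so q_3 = (0.6325, -0.2108, -0.7379, -0.1054).

q_3 = (0.6325, -0.2108, -0.7379, -0.1054)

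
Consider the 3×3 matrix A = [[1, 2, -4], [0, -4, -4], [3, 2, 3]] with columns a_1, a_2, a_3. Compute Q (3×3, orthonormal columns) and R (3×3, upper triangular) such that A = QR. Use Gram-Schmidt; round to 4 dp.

Q = [[0.3162, 0.2860, -0.9045], [0.0000, -0.9535, -0.3015], [0.9487, -0.0953, 0.3015]], R = [[3.1623, 2.5298, 1.5811], [0.0000, 4.1952, 2.3837], [0.0000, 0.0000, 5.7287]]

a_1 = (1, 0, 3); ‖a_1‖ = 3.1623, so e_1 = (0.3162, 0.0000, 0.9487).
e_1·a_2 = 0.3162·2 + 0.0000·(-4) + 0.9487·2 = 2.5298.
u_2 = a_2 − 2.5298·e_1 = (1.2000, -4.0000, -0.4000).
‖u_2‖ = 4.1952, so e_2 = (0.2860, -0.9535, -0.0953).
e_1·a_3 = 0.3162·(-4) + 0.0000·(-4) + 0.9487·3 = 1.5811; e_2·a_3 = 0.2860·(-4) + (-0.9535)·(-4) + (-0.0953)·3 = 2.3837.
u_3 = a_3 − 1.5811·e_1 − 2.3837·e_2 = (-5.1818, -1.7273, 1.7273).
‖u_3‖ = 5.7287, so e_3 = (-0.9045, -0.3015, 0.3015).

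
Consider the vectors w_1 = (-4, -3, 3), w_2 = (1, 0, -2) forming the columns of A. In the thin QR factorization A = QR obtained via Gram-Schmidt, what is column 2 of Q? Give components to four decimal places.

w_1 = (-4, -3, 3); ‖w_1‖ = 5.8310, so e_1 = (-0.6860, -0.5145, 0.5145).
e_1·w_2 = (-0.6860)·1 + (-0.5145)·0 + 0.5145·(-2) = -1.7150.
u_2 = w_2 + 1.7150·e_1 = (-0.1765, -0.8824, -1.1176).
‖u_2‖ = 1.4349, so e_2 = (-0.1230, -0.6149, -0.7789).

e_2 = (-0.1230, -0.6149, -0.7789)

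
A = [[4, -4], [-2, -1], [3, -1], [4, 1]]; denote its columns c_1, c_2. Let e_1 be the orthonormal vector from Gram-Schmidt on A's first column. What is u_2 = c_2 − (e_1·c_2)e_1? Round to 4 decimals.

u_2 = (-2.8444, -1.5778, -0.1333, 2.1556)

c_1 = (4, -2, 3, 4); ‖c_1‖ = 6.7082, so e_1 = (0.5963, -0.2981, 0.4472, 0.5963).
e_1·c_2 = 0.5963·(-4) + (-0.2981)·(-1) + 0.4472·(-1) + 0.5963·1 = -1.9379.
u_2 = c_2 + 1.9379·e_1 = (-2.8444, -1.5778, -0.1333, 2.1556).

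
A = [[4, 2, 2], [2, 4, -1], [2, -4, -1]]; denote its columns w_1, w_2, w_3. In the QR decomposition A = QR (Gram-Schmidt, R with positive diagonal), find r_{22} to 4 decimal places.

w_1 = (4, 2, 2); ‖w_1‖ = 4.8990, so q_1 = (0.8165, 0.4082, 0.4082).
q_1·w_2 = 0.8165·2 + 0.4082·4 + 0.4082·(-4) = 1.6330.
u_2 = w_2 − 1.6330·q_1 = (0.6667, 3.3333, -4.6667).
r_{22} = ‖u_2‖ = 5.7735.

r_{22} = 5.7735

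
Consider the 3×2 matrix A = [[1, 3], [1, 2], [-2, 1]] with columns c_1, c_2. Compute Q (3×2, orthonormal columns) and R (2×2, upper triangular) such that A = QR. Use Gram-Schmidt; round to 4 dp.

Q = [[0.4082, 0.7071], [0.4082, 0.4243], [-0.8165, 0.5657]], R = [[2.4495, 1.2247], [0.0000, 3.5355]]

q_1 = c_1/‖c_1‖ = (1, 1, -2)/2.4495 = (0.4082, 0.4082, -0.8165).
r_{12} = q_1·c_2 = 1.2247.
u_2 = c_2 − 1.2247·q_1 = (2.5000, 1.5000, 2.0000).
‖u_2‖ = 3.5355, so q_2 = (0.7071, 0.4243, 0.5657).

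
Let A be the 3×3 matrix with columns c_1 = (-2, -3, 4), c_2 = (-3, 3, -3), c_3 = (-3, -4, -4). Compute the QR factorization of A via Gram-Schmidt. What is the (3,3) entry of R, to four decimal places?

q_1 = c_1/‖c_1‖ = (-2, -3, 4)/5.3852 = (-0.3714, -0.5571, 0.7428).
r_{12} = q_1·c_2 = -2.7854.
u_2 = c_2 + 2.7854·q_1 = (-4.0345, 1.4483, -0.9310).
‖u_2‖ = 4.3865, so q_2 = (-0.9197, 0.3302, -0.2122).
r_{13} = q_1·c_3 = 0.3714; r_{23} = q_2·c_3 = 2.2876.
u_3 = c_3 − 0.3714·q_1 − 2.2876·q_2 = (-0.7581, -4.5484, -3.7903).
r_{33} = ‖u_3‖ = 5.9690.

r_{33} = 5.9690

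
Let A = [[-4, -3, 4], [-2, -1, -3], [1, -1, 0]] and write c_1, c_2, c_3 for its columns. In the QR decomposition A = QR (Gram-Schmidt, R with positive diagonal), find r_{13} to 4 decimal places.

c_1 = (-4, -2, 1); ‖c_1‖ = 4.5826, so q_1 = (-0.8729, -0.4364, 0.2182).
r_{13} = q_1·c_3 = -2.1822.

r_{13} = -2.1822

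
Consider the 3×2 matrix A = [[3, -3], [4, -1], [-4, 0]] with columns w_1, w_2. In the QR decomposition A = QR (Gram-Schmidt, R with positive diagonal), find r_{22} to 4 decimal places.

w_1 = (3, 4, -4); ‖w_1‖ = 6.4031, so q_1 = (0.4685, 0.6247, -0.6247).
q_1·w_2 = 0.4685·(-3) + 0.6247·(-1) + (-0.6247)·0 = -2.0303.
u_2 = w_2 + 2.0303·q_1 = (-2.0488, 0.2683, -1.2683).
r_{22} = ‖u_2‖ = 2.4245.

r_{22} = 2.4245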